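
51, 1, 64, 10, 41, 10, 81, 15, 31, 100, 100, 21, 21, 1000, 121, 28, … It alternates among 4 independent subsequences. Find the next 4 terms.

11, 10000, 144, 36

Read the sequence 4 terms at a time; column i is its own pattern.
Track A = 51, 41, 31, 21: subtracting 10 each time.
Track B = 1, 10, 100, 1000: powers of 10.
Track C = 64, 81, 100, 121: the squares 8², 9², 10², ….
Track D = 10, 15, 21, 28: the triangular numbers T_4, T_5, ….
The 17th slot belongs to track A; its 5th term is 11.
The 18th slot belongs to track B; its 5th term is 10000.
Position 19 falls in track C as its term 5, giving 144.
The 20th slot belongs to track D; its 5th term is 36.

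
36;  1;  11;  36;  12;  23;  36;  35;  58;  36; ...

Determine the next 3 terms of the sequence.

The slot pattern repeats as ABB (period 3), so there are 2 interleaved tracks.
Track A = 36, 36, 36, 36: always 36.
Track B = 1, 11, 12, 23, 35, 58: Fibonacci-style (each term is the sum of the two before it).
Term 11 comes from track B (its 7th entry): 93.
Term 12 comes from track B (its 8th entry): 151.
Position 13 falls in track A as its term 5, giving 36.

93, 151, 36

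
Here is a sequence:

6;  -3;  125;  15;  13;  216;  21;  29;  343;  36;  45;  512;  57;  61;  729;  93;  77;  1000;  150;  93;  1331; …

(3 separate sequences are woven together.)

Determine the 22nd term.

Split by position mod 3: positions 1, 4, 7, … form one track, and each other residue class forms its own.
Stream A is 6, 15, 21, 36, 57, 93, 150, which is each term equals the sum of the previous two.
Stream B is -3, 13, 29, 45, 61, 77, 93, which is adding 16 each time.
Stream C is 125, 216, 343, 512, 729, 1000, 1331, which is perfect cubes starting at 5³.
Term 22 comes from stream A (its 8th entry): 243.

243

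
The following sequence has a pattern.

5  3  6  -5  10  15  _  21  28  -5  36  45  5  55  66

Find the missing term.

Reading positions in blocks of 3 reveals the pattern ABB — 2 tracks woven together.
Stream A: 5, -5, ?, -5, 5 — the oscillation 5·(−1)^(n+1).
Stream B: 3, 6, 10, 15, 21, 28, 36, 45, 55, 66 — triangular numbers starting at T_2.
So the missing entry in stream A is 5.

5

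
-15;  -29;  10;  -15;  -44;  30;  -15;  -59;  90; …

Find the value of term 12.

Taking every 3rd term gives 3 separate tracks.
Track A = -15, -15, -15: the constant sequence -15.
Track B = -29, -44, -59: linear: a_n = -14 − 15·n.
Track C = 10, 30, 90: geometric, ×3 each step.
Position 12 → track C, term 4 = 270.

270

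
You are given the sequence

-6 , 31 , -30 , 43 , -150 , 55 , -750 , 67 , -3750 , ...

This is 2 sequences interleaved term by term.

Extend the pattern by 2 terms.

79, -18750

Taking every 2nd term gives 2 separate tracks.
Track A is -6, -30, -150, -750, -3750, which is a geometric progression (common ratio 5).
Track B is 31, 43, 55, 67, which is arithmetic, step +12.
Term 10 comes from track B (its 5th entry): 79.
The 11th slot belongs to track A; its 6th term is -18750.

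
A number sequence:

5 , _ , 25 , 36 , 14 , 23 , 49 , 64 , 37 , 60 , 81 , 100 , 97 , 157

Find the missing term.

Reading positions in blocks of 4 reveals the pattern AABB — 2 tracks woven together.
Subsequence A: 5, ?, 14, 23, 37, 60, 97, 157 — Fibonacci-style (each term is the sum of the two before it).
Subsequence B: 25, 36, 49, 64, 81, 100 — the squares 5², 6², 7², ….
The gap is subsequence A's term 2; the rule gives 9.

9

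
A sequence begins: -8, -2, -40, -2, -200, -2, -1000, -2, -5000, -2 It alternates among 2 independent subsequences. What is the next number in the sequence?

Taking every 2nd term gives 2 separate tracks.
Track A: -8, -40, -200, -1000, -5000 — multiplying by 5 each time.
Track B: -2, -2, -2, -2, -2 — the constant sequence -2.
The 11th slot belongs to track A; its 6th term is -25000.

-25000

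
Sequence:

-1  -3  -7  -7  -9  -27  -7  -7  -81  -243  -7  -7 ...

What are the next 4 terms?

The slot pattern repeats as AABB (period 4), so there are 2 interleaved tracks.
Subsequence A is -1, -3, -9, -27, -81, -243, which is a geometric progression (common ratio 3).
Subsequence B is -7, -7, -7, -7, -7, -7, which is constant -7.
Position 13 → subsequence A, term 7 = -729.
Position 14 falls in subsequence A as its term 8, giving -2187.
The 15th slot belongs to subsequence B; its 7th term is -7.
Term 16 comes from subsequence B (its 8th entry): -7.

-729, -2187, -7, -7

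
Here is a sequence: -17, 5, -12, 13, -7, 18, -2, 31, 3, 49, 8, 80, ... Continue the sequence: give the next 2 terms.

Positions 1, 3, 5, … form one subsequence and positions 2, 4, 6, … form another.
Track A: -17, -12, -7, -2, 3, 8. Arithmetic, step +5.
Track B: 5, 13, 18, 31, 49, 80. A Fibonacci-like recurrence a_n = a_{n-1} + a_{n-2}.
The 13th slot belongs to track A; its 7th term is 13.
Position 14 → track B, term 7 = 129.

13, 129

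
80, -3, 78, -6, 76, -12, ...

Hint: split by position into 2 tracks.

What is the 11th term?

70

Split by position mod 2 into 2 tracks.
Stream A: 80, 78, 76 (arithmetic with common difference −2).
Stream B: -3, -6, -12 (geometric, ×2 each step).
Position 11 falls in stream A as its term 6, giving 70.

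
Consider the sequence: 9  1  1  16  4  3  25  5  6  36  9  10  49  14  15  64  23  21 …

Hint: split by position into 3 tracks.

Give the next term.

Split by position mod 3 into 3 tracks.
Track A: 9, 16, 25, 36, 49, 64. Consecutive squares n² from n = 3.
Track B: 1, 4, 5, 9, 14, 23. A Fibonacci-like recurrence a_n = a_{n-1} + a_{n-2}.
Track C: 1, 3, 6, 10, 15, 21. The triangular numbers T_1, T_2, ….
The 19th slot belongs to track A; its 7th term is 81.

81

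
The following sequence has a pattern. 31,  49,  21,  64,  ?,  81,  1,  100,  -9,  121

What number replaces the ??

Split by position mod 2 into 2 tracks.
Subsequence A: 31, 21, ?, 1, -9 — linear: a_n = 41 − 10·n.
Subsequence B: 49, 64, 81, 100, 121 — the squares 7², 8², 9², ….
Filling subsequence A at index 3 by its rule yields 11.

11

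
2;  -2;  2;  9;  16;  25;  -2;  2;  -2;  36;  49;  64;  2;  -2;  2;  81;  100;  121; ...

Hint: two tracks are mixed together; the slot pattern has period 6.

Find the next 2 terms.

Reading positions in blocks of 6 reveals the pattern AAABBB — 2 tracks woven together.
Subsequence A: 2, -2, 2, -2, 2, -2, 2, -2, 2 — the oscillation 2·(−1)^(n+1).
Subsequence B: 9, 16, 25, 36, 49, 64, 81, 100, 121 — perfect squares starting at 3².
Position 19 → subsequence A, term 10 = -2.
Term 20 comes from subsequence A (its 11th entry): 2.

-2, 2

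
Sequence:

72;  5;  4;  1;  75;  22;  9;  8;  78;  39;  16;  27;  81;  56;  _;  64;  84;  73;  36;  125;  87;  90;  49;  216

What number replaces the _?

The terms cycle through 4 interleaved subsequences.
Stream A: 72, 75, 78, 81, 84, 87. Arithmetic, step +3.
Stream B: 5, 22, 39, 56, 73, 90. Linear: a_n = -12 + 17·n.
Stream C: 4, 9, 16, ?, 36, 49. Consecutive squares n² from n = 2.
Stream D: 1, 8, 27, 64, 125, 216. The cubes 1³, 2³, 3³, ….
So the missing entry in stream C is 25.

25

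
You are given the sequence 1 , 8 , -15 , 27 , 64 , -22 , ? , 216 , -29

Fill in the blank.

125

Reading positions in blocks of 3 reveals the pattern AAB — 2 tracks woven together.
Track A: 1, 8, 27, 64, ?, 216. Perfect cubes starting at 1³.
Track B: -15, -22, -29. Linear: a_n = -8 − 7·n.
Filling track A at index 5 by its rule yields 125.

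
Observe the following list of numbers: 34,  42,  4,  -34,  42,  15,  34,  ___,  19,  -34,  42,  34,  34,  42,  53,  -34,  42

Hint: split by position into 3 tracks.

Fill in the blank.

42

Split by position mod 3 into 3 tracks.
Subsequence A: 34, -34, 34, -34, 34, -34 (oscillating between 34 and -34).
Subsequence B: 42, 42, ?, 42, 42, 42 (constant 42).
Subsequence C: 4, 15, 19, 34, 53 (a Fibonacci-like recurrence a_n = a_{n-1} + a_{n-2}).
Filling subsequence B at index 3 by its rule yields 42.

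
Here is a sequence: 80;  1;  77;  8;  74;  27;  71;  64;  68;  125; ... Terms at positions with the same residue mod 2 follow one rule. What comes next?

65

Taking every 2nd term gives 2 separate tracks.
Subsequence A is 80, 77, 74, 71, 68, which is arithmetic, step −3.
Subsequence B is 1, 8, 27, 64, 125, which is consecutive cubes n³ from n = 1.
The 11th slot belongs to subsequence A; its 6th term is 65.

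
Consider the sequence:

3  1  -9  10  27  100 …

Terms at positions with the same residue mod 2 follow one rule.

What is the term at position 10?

10000

Taking every 2nd term gives 2 separate tracks.
Track A is 3, -9, 27, which is geometric, ×-3 each step.
Track B is 1, 10, 100, which is powers 10^0, 10^1, 10^2, ….
Position 10 falls in track B as its term 5, giving 10000.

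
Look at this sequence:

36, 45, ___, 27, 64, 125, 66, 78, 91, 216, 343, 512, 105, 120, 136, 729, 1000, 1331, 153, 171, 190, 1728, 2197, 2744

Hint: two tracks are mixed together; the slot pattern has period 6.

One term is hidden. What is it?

55

Reading positions in blocks of 6 reveals the pattern AAABBB — 2 tracks woven together.
Track A = 36, 45, ?, 66, 78, 91, 105, 120, 136, 153, 171, 190: the triangular numbers T_8, T_9, ….
Track B = 27, 64, 125, 216, 343, 512, 729, 1000, 1331, 1728, 2197, 2744: consecutive cubes n³ from n = 3.
Filling track A at index 3 by its rule yields 55.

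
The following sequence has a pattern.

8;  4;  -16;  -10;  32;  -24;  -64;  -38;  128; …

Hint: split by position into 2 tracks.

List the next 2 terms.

-52, -256

Positions 1, 3, 5, … form one subsequence and positions 2, 4, 6, … form another.
Track A = 8, -16, 32, -64, 128: multiplying by -2 each time.
Track B = 4, -10, -24, -38: subtracting 14 each time.
The 10th slot belongs to track B; its 5th term is -52.
Position 11 → track A, term 6 = -256.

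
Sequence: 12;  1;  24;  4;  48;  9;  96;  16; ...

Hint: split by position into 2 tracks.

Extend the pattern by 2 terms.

192, 25

Positions 1, 3, 5, … form one subsequence and positions 2, 4, 6, … form another.
Track A: 12, 24, 48, 96 — geometric, ×2 each step.
Track B: 1, 4, 9, 16 — the squares 1², 2², 3², ….
Position 9 falls in track A as its term 5, giving 192.
Position 10 → track B, term 5 = 25.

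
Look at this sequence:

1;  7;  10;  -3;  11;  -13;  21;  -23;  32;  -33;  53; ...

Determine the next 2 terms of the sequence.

-43, 85

Taking every 2nd term gives 2 separate tracks.
Track A = 1, 10, 11, 21, 32, 53: a Fibonacci-like recurrence a_n = a_{n-1} + a_{n-2}.
Track B = 7, -3, -13, -23, -33: arithmetic with common difference −10.
Position 12 → track B, term 6 = -43.
Position 13 falls in track A as its term 7, giving 85.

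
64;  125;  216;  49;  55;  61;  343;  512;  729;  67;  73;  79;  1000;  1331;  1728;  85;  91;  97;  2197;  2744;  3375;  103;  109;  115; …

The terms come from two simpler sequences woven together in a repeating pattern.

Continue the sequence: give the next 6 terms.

The slot pattern repeats as AAABBB (period 6), so there are 2 interleaved tracks.
Stream A: 64, 125, 216, 343, 512, 729, 1000, 1331, 1728, 2197, 2744, 3375 (consecutive cubes n³ from n = 4).
Stream B: 49, 55, 61, 67, 73, 79, 85, 91, 97, 103, 109, 115 (adding 6 each time).
Position 25 falls in stream A as its term 13, giving 4096.
Term 26 comes from stream A (its 14th entry): 4913.
Term 27 comes from stream A (its 15th entry): 5832.
Position 28 falls in stream B as its term 13, giving 121.
Position 29 falls in stream B as its term 14, giving 127.
Term 30 comes from stream B (its 15th entry): 133.

4096, 4913, 5832, 121, 127, 133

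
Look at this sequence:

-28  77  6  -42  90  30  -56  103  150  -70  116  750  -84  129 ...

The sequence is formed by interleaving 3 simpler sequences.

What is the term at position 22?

-126

Taking every 3rd term gives 3 separate tracks.
Subsequence A = -28, -42, -56, -70, -84: linear: a_n = -14 − 14·n.
Subsequence B = 77, 90, 103, 116, 129: arithmetic, step +13.
Subsequence C = 6, 30, 150, 750: a geometric progression (common ratio 5).
Term 22 comes from subsequence A (its 8th entry): -126.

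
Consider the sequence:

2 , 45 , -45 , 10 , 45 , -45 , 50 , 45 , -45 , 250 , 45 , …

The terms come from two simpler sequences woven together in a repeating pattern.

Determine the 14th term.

45

The slot pattern repeats as ABB (period 3), so there are 2 interleaved tracks.
Track A: 2, 10, 50, 250. Geometric, ×5 each step.
Track B: 45, -45, 45, -45, 45, -45, 45. The oscillation 45·(−1)^(n+1).
Position 14 falls in track B as its term 9, giving 45.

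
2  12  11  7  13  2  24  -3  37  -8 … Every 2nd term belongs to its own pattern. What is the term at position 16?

-23

Positions 1, 3, 5, … form one subsequence and positions 2, 4, 6, … form another.
Stream A: 2, 11, 13, 24, 37 (each term equals the sum of the previous two).
Stream B: 12, 7, 2, -3, -8 (arithmetic with common difference −5).
Term 16 comes from stream B (its 8th entry): -23.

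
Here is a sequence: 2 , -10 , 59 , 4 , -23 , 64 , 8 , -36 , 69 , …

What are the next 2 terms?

16, -49

Split by position mod 3: positions 1, 4, 7, … form one track, and each other residue class forms its own.
Track A: 2, 4, 8 (successive powers of 2).
Track B: -10, -23, -36 (subtracting 13 each time).
Track C: 59, 64, 69 (arithmetic with common difference +5).
Position 10 → track A, term 4 = 16.
The 11th slot belongs to track B; its 4th term is -49.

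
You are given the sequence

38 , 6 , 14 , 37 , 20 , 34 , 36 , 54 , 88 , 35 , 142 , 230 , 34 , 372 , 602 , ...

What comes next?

33

Reading positions in blocks of 3 reveals the pattern ABB — 2 tracks woven together.
Subsequence A: 38, 37, 36, 35, 34 — arithmetic, step −1.
Subsequence B: 6, 14, 20, 34, 54, 88, 142, 230, 372, 602 — a Fibonacci-like recurrence a_n = a_{n-1} + a_{n-2}.
Position 16 falls in subsequence A as its term 6, giving 33.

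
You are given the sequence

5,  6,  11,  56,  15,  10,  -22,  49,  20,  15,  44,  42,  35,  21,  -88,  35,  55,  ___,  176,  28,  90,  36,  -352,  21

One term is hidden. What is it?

28

Taking every 4th term gives 4 separate tracks.
Track A is 5, 15, 20, 35, 55, 90, which is Fibonacci-style (each term is the sum of the two before it).
Track B is 6, 10, 15, 21, ?, 36, which is triangular numbers starting at T_3.
Track C is 11, -22, 44, -88, 176, -352, which is multiplying by -2 each time.
Track D is 56, 49, 42, 35, 28, 21, which is linear: a_n = 63 − 7·n.
So the missing entry in track B is 28.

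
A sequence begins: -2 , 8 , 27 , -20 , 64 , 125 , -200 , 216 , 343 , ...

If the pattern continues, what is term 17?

Reading positions in blocks of 3 reveals the pattern ABB — 2 tracks woven together.
Subsequence A: -2, -20, -200 (multiplying by 10 each time).
Subsequence B: 8, 27, 64, 125, 216, 343 (perfect cubes starting at 2³).
Position 17 → subsequence B, term 11 = 1728.

1728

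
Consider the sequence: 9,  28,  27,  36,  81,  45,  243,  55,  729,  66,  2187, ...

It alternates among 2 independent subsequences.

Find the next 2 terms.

The terms cycle through 2 interleaved subsequences.
Subsequence A is 9, 27, 81, 243, 729, 2187, which is powers 3^2, 3^3, 3^4, ….
Subsequence B is 28, 36, 45, 55, 66, which is triangular numbers starting at T_7.
Term 12 comes from subsequence B (its 6th entry): 78.
Position 13 → subsequence A, term 7 = 6561.

78, 6561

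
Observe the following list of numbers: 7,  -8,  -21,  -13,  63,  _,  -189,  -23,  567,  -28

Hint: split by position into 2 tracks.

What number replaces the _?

The terms cycle through 2 interleaved subsequences.
Subsequence A: 7, -21, 63, -189, 567 (geometric with ratio -3).
Subsequence B: -8, -13, ?, -23, -28 (subtracting 5 each time).
Filling subsequence B at index 3 by its rule yields -18.

-18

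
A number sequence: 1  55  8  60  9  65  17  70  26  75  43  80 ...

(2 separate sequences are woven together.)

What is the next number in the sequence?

69

Split by position mod 2 into 2 tracks.
Track A: 1, 8, 9, 17, 26, 43. Fibonacci-style (each term is the sum of the two before it).
Track B: 55, 60, 65, 70, 75, 80. Adding 5 each time.
Term 13 comes from track A (its 7th entry): 69.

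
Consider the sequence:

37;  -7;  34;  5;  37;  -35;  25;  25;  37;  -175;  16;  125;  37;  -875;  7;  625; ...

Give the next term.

The terms cycle through 4 interleaved subsequences.
Track A: 37, 37, 37, 37 — constant 37.
Track B: -7, -35, -175, -875 — a geometric progression (common ratio 5).
Track C: 34, 25, 16, 7 — arithmetic with common difference −9.
Track D: 5, 25, 125, 625 — powers of 5.
Term 17 comes from track A (its 5th entry): 37.

37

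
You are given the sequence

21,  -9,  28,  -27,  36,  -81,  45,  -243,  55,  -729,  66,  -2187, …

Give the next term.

The terms cycle through 2 interleaved subsequences.
Track A: 21, 28, 36, 45, 55, 66 — triangular numbers n(n+1)/2 for n = 6, 7, ….
Track B: -9, -27, -81, -243, -729, -2187 — geometric with ratio 3.
Position 13 falls in track A as its term 7, giving 78.

78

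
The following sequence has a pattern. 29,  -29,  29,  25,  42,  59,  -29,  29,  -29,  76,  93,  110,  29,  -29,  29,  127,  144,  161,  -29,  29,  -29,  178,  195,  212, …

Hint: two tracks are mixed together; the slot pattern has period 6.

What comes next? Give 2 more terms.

29, -29

Reading positions in blocks of 6 reveals the pattern AAABBB — 2 tracks woven together.
Subsequence A: 29, -29, 29, -29, 29, -29, 29, -29, 29, -29, 29, -29 — oscillating between 29 and -29.
Subsequence B: 25, 42, 59, 76, 93, 110, 127, 144, 161, 178, 195, 212 — linear: a_n = 8 + 17·n.
Position 25 falls in subsequence A as its term 13, giving 29.
Position 26 → subsequence A, term 14 = -29.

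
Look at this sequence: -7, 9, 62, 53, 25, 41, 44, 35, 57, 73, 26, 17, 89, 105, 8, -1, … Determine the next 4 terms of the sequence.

Reading positions in blocks of 4 reveals the pattern AABB — 2 tracks woven together.
Subsequence A: -7, 9, 25, 41, 57, 73, 89, 105 (arithmetic, step +16).
Subsequence B: 62, 53, 44, 35, 26, 17, 8, -1 (arithmetic with common difference −9).
The 17th slot belongs to subsequence A; its 9th term is 121.
Position 18 falls in subsequence A as its term 10, giving 137.
Position 19 → subsequence B, term 9 = -10.
Position 20 → subsequence B, term 10 = -19.

121, 137, -10, -19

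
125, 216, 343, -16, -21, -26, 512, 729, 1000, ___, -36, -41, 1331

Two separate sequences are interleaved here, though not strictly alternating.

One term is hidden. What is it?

Reading positions in blocks of 6 reveals the pattern AAABBB — 2 tracks woven together.
Track A: 125, 216, 343, 512, 729, 1000, 1331. The cubes 5³, 6³, 7³, ….
Track B: -16, -21, -26, ?, -36, -41. Linear: a_n = -11 − 5·n.
The gap is track B's term 4; the rule gives -31.

-31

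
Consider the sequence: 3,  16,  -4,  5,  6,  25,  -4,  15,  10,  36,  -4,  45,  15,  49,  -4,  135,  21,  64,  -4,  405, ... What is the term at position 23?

-4

Read the sequence 4 terms at a time; column i is its own pattern.
Stream A: 3, 6, 10, 15, 21 (the triangular numbers T_2, T_3, …).
Stream B: 16, 25, 36, 49, 64 (consecutive squares n² from n = 4).
Stream C: -4, -4, -4, -4, -4 (constant -4).
Stream D: 5, 15, 45, 135, 405 (multiplying by 3 each time).
Term 23 comes from stream C (its 6th entry): -4.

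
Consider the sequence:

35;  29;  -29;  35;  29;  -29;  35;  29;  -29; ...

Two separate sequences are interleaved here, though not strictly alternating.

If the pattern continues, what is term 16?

35

The slot pattern repeats as ABB (period 3), so there are 2 interleaved tracks.
Stream A = 35, 35, 35: constant 35.
Stream B = 29, -29, 29, -29, 29, -29: alternating ±29.
Position 16 falls in stream A as its term 6, giving 35.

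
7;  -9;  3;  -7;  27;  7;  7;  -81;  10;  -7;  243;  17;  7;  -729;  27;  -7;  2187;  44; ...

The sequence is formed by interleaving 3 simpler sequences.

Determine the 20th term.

-6561

Split by position mod 3 into 3 tracks.
Stream A: 7, -7, 7, -7, 7, -7. Oscillating between 7 and -7.
Stream B: -9, 27, -81, 243, -729, 2187. Multiplying by -3 each time.
Stream C: 3, 7, 10, 17, 27, 44. Fibonacci-style (each term is the sum of the two before it).
Term 20 comes from stream B (its 7th entry): -6561.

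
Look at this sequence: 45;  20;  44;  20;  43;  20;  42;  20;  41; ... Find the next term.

Taking every 2nd term gives 2 separate tracks.
Track A is 45, 44, 43, 42, 41, which is arithmetic, step −1.
Track B is 20, 20, 20, 20, which is the constant sequence 20.
Position 10 falls in track B as its term 5, giving 20.

20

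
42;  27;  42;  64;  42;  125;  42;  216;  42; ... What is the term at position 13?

42

Odd-indexed and even-indexed terms follow separate rules.
Stream A is 42, 42, 42, 42, 42, which is constant 42.
Stream B is 27, 64, 125, 216, which is perfect cubes starting at 3³.
Term 13 comes from stream A (its 7th entry): 42.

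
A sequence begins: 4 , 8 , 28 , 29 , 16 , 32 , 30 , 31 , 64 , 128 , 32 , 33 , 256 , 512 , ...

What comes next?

Positions follow the repeating pattern AABB; grouping by letter gives 2 tracks.
Stream A: 4, 8, 16, 32, 64, 128, 256, 512. Successive powers of 2.
Stream B: 28, 29, 30, 31, 32, 33. Linear: a_n = 27 + n.
The 15th slot belongs to stream B; its 7th term is 34.

34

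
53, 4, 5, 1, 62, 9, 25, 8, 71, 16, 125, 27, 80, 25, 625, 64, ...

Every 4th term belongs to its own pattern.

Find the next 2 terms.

Split by position mod 4: positions 1, 5, 9, … form one track, and each other residue class forms its own.
Track A = 53, 62, 71, 80: arithmetic, step +9.
Track B = 4, 9, 16, 25: the squares 2², 3², 4², ….
Track C = 5, 25, 125, 625: geometric, ×5 each step.
Track D = 1, 8, 27, 64: perfect cubes starting at 1³.
Position 17 falls in track A as its term 5, giving 89.
Position 18 falls in track B as its term 5, giving 36.

89, 36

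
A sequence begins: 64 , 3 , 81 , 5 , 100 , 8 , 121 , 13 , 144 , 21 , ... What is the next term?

Taking every 2nd term gives 2 separate tracks.
Subsequence A: 64, 81, 100, 121, 144 — consecutive squares n² from n = 8.
Subsequence B: 3, 5, 8, 13, 21 — a Fibonacci-like recurrence a_n = a_{n-1} + a_{n-2}.
The 11th slot belongs to subsequence A; its 6th term is 169.

169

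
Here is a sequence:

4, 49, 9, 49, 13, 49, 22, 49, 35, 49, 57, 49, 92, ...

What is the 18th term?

49

Positions 1, 3, 5, … form one subsequence and positions 2, 4, 6, … form another.
Track A: 4, 9, 13, 22, 35, 57, 92 (a Fibonacci-like recurrence a_n = a_{n-1} + a_{n-2}).
Track B: 49, 49, 49, 49, 49, 49 (constant 49).
Position 18 → track B, term 9 = 49.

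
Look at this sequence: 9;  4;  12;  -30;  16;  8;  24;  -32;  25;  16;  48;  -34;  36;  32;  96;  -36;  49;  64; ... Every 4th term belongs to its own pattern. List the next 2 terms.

192, -38

The terms cycle through 4 interleaved subsequences.
Track A = 9, 16, 25, 36, 49: consecutive squares n² from n = 3.
Track B = 4, 8, 16, 32, 64: powers 2^2, 2^3, 2^4, ….
Track C = 12, 24, 48, 96: geometric with ratio 2.
Track D = -30, -32, -34, -36: subtracting 2 each time.
Term 19 comes from track C (its 5th entry): 192.
Term 20 comes from track D (its 5th entry): -38.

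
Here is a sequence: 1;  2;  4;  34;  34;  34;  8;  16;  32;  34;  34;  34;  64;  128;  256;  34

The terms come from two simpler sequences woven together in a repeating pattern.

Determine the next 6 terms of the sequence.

34, 34, 512, 1024, 2048, 34

Reading positions in blocks of 6 reveals the pattern AAABBB — 2 tracks woven together.
Track A: 1, 2, 4, 8, 16, 32, 64, 128, 256 (powers of 2).
Track B: 34, 34, 34, 34, 34, 34, 34 (constant 34).
Position 17 → track B, term 8 = 34.
The 18th slot belongs to track B; its 9th term is 34.
Position 19 falls in track A as its term 10, giving 512.
The 20th slot belongs to track A; its 11th term is 1024.
The 21st slot belongs to track A; its 12th term is 2048.
Position 22 → track B, term 10 = 34.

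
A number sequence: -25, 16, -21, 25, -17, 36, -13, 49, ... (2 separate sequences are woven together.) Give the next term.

Odd-indexed and even-indexed terms follow separate rules.
Subsequence A = -25, -21, -17, -13: linear: a_n = -29 + 4·n.
Subsequence B = 16, 25, 36, 49: the squares 4², 5², 6², ….
Position 9 falls in subsequence A as its term 5, giving -9.

-9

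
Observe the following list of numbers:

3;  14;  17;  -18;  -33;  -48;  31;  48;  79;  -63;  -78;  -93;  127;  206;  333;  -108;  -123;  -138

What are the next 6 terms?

Positions follow the repeating pattern AAABBB; grouping by letter gives 2 tracks.
Track A: 3, 14, 17, 31, 48, 79, 127, 206, 333 — a Fibonacci-like recurrence a_n = a_{n-1} + a_{n-2}.
Track B: -18, -33, -48, -63, -78, -93, -108, -123, -138 — arithmetic, step −15.
The 19th slot belongs to track A; its 10th term is 539.
Position 20 → track A, term 11 = 872.
Position 21 → track A, term 12 = 1411.
Term 22 comes from track B (its 10th entry): -153.
Position 23 → track B, term 11 = -168.
Term 24 comes from track B (its 12th entry): -183.

539, 872, 1411, -153, -168, -183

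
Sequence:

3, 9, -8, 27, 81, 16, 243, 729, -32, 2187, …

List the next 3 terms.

6561, 64, 19683

The slot pattern repeats as AAB (period 3), so there are 2 interleaved tracks.
Stream A is 3, 9, 27, 81, 243, 729, 2187, which is powers of 3.
Stream B is -8, 16, -32, which is multiplying by -2 each time.
Position 11 falls in stream A as its term 8, giving 6561.
Position 12 → stream B, term 4 = 64.
Position 13 → stream A, term 9 = 19683.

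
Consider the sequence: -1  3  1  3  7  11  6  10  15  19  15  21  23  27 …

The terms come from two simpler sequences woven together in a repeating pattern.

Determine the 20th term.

55

Positions follow the repeating pattern AABB; grouping by letter gives 2 tracks.
Stream A is -1, 3, 7, 11, 15, 19, 23, 27, which is arithmetic with common difference +4.
Stream B is 1, 3, 6, 10, 15, 21, which is the triangular numbers T_1, T_2, ….
The 20th slot belongs to stream B; its 10th term is 55.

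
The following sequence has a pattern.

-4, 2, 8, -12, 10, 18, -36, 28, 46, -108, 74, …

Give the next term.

120

Reading positions in blocks of 3 reveals the pattern ABB — 2 tracks woven together.
Track A = -4, -12, -36, -108: geometric, ×3 each step.
Track B = 2, 8, 10, 18, 28, 46, 74: Fibonacci-style (each term is the sum of the two before it).
Position 12 falls in track B as its term 8, giving 120.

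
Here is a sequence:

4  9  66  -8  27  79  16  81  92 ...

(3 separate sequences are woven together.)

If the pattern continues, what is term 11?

Split by position mod 3: positions 1, 4, 7, … form one track, and each other residue class forms its own.
Subsequence A = 4, -8, 16: geometric, ×-2 each step.
Subsequence B = 9, 27, 81: powers of 3.
Subsequence C = 66, 79, 92: arithmetic with common difference +13.
Position 11 falls in subsequence B as its term 4, giving 243.

243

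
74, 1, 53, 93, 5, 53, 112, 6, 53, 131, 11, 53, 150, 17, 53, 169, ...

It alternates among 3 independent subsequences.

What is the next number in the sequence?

Split by position mod 3: positions 1, 4, 7, … form one track, and each other residue class forms its own.
Stream A: 74, 93, 112, 131, 150, 169 — arithmetic, step +19.
Stream B: 1, 5, 6, 11, 17 — a Fibonacci-like recurrence a_n = a_{n-1} + a_{n-2}.
Stream C: 53, 53, 53, 53, 53 — the constant sequence 53.
Position 17 falls in stream B as its term 6, giving 28.

28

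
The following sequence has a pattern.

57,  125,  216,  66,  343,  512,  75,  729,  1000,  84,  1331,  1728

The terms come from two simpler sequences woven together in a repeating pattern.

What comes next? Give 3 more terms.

Reading positions in blocks of 3 reveals the pattern ABB — 2 tracks woven together.
Stream A = 57, 66, 75, 84: linear: a_n = 48 + 9·n.
Stream B = 125, 216, 343, 512, 729, 1000, 1331, 1728: the cubes 5³, 6³, 7³, ….
Term 13 comes from stream A (its 5th entry): 93.
The 14th slot belongs to stream B; its 9th term is 2197.
Position 15 → stream B, term 10 = 2744.

93, 2197, 2744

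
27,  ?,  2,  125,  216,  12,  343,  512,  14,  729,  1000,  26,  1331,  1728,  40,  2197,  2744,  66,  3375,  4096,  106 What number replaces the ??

Positions follow the repeating pattern AAB; grouping by letter gives 2 tracks.
Subsequence A: 27, ?, 125, 216, 343, 512, 729, 1000, 1331, 1728, 2197, 2744, 3375, 4096 — consecutive cubes n³ from n = 3.
Subsequence B: 2, 12, 14, 26, 40, 66, 106 — a Fibonacci-like recurrence a_n = a_{n-1} + a_{n-2}.
So the missing entry in subsequence A is 64.

64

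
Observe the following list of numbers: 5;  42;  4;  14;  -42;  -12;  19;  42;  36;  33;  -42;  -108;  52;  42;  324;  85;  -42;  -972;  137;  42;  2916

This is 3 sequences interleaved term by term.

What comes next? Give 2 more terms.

Split by position mod 3 into 3 tracks.
Track A: 5, 14, 19, 33, 52, 85, 137 (Fibonacci-style (each term is the sum of the two before it)).
Track B: 42, -42, 42, -42, 42, -42, 42 (oscillating between 42 and -42).
Track C: 4, -12, 36, -108, 324, -972, 2916 (a geometric progression (common ratio -3)).
Position 22 → track A, term 8 = 222.
The 23rd slot belongs to track B; its 8th term is -42.

222, -42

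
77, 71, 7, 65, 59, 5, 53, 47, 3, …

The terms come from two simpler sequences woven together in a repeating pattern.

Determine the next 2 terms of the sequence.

41, 35

Reading positions in blocks of 3 reveals the pattern AAB — 2 tracks woven together.
Stream A: 77, 71, 65, 59, 53, 47. Linear: a_n = 83 − 6·n.
Stream B: 7, 5, 3. Subtracting 2 each time.
The 10th slot belongs to stream A; its 7th term is 41.
Position 11 → stream A, term 8 = 35.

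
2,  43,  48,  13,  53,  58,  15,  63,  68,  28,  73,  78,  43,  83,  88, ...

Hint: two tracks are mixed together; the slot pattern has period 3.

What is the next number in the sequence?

71

Positions follow the repeating pattern ABB; grouping by letter gives 2 tracks.
Subsequence A = 2, 13, 15, 28, 43: a Fibonacci-like recurrence a_n = a_{n-1} + a_{n-2}.
Subsequence B = 43, 48, 53, 58, 63, 68, 73, 78, 83, 88: adding 5 each time.
The 16th slot belongs to subsequence A; its 6th term is 71.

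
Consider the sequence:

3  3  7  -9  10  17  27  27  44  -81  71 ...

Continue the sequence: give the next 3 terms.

115, 243, 186

Positions follow the repeating pattern ABB; grouping by letter gives 2 tracks.
Track A = 3, -9, 27, -81: geometric with ratio -3.
Track B = 3, 7, 10, 17, 27, 44, 71: Fibonacci-style (each term is the sum of the two before it).
The 12th slot belongs to track B; its 8th term is 115.
Position 13 → track A, term 5 = 243.
Position 14 → track B, term 9 = 186.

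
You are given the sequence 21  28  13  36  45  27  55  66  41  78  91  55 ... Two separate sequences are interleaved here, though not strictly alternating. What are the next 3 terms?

105, 120, 69

Reading positions in blocks of 3 reveals the pattern AAB — 2 tracks woven together.
Track A is 21, 28, 36, 45, 55, 66, 78, 91, which is the triangular numbers T_6, T_7, ….
Track B is 13, 27, 41, 55, which is linear: a_n = -1 + 14·n.
Term 13 comes from track A (its 9th entry): 105.
Position 14 → track A, term 10 = 120.
The 15th slot belongs to track B; its 5th term is 69.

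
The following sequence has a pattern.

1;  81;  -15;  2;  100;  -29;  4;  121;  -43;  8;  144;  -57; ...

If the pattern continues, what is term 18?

Split by position mod 3 into 3 tracks.
Stream A: 1, 2, 4, 8 — powers 2^0, 2^1, 2^2, ….
Stream B: 81, 100, 121, 144 — perfect squares starting at 9².
Stream C: -15, -29, -43, -57 — arithmetic, step −14.
Position 18 → stream C, term 6 = -85.

-85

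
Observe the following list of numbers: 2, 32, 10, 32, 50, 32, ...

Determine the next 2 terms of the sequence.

Positions 1, 3, 5, … form one subsequence and positions 2, 4, 6, … form another.
Track A: 2, 10, 50 (geometric, ×5 each step).
Track B: 32, 32, 32 (the constant sequence 32).
Position 7 falls in track A as its term 4, giving 250.
Term 8 comes from track B (its 4th entry): 32.

250, 32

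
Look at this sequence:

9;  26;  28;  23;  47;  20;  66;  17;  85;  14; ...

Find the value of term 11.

The terms cycle through 2 interleaved subsequences.
Stream A = 9, 28, 47, 66, 85: adding 19 each time.
Stream B = 26, 23, 20, 17, 14: arithmetic, step −3.
Position 11 falls in stream A as its term 6, giving 104.

104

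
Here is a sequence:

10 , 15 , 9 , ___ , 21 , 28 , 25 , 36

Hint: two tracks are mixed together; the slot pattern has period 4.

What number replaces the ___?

The slot pattern repeats as AABB (period 4), so there are 2 interleaved tracks.
Track A: 10, 15, 21, 28 (the triangular numbers T_4, T_5, …).
Track B: 9, ?, 25, 36 (perfect squares starting at 3²).
Track B's pattern makes the blank 16.

16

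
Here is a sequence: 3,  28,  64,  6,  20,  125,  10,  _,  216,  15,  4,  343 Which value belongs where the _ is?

12

Read the sequence 3 terms at a time; column i is its own pattern.
Stream A = 3, 6, 10, 15: the triangular numbers T_2, T_3, ….
Stream B = 28, 20, ?, 4: linear: a_n = 36 − 8·n.
Stream C = 64, 125, 216, 343: the cubes 4³, 5³, 6³, ….
So the missing entry in stream B is 12.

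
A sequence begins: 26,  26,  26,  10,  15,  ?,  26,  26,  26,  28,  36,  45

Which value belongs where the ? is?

21

The slot pattern repeats as AAABBB (period 6), so there are 2 interleaved tracks.
Track A is 26, 26, 26, 26, 26, 26, which is constant 26.
Track B is 10, 15, ?, 28, 36, 45, which is triangular numbers n(n+1)/2 for n = 4, 5, ….
The gap is track B's term 3; the rule gives 21.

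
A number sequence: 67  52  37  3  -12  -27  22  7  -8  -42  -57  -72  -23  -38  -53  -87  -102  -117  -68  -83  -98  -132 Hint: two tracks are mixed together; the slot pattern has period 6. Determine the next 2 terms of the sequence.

Reading positions in blocks of 6 reveals the pattern AAABBB — 2 tracks woven together.
Track A = 67, 52, 37, 22, 7, -8, -23, -38, -53, -68, -83, -98: arithmetic with common difference −15.
Track B = 3, -12, -27, -42, -57, -72, -87, -102, -117, -132: linear: a_n = 18 − 15·n.
The 23rd slot belongs to track B; its 11th term is -147.
Position 24 → track B, term 12 = -162.

-147, -162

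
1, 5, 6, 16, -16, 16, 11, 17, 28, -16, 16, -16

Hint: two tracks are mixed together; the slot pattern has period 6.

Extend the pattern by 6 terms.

The slot pattern repeats as AAABBB (period 6), so there are 2 interleaved tracks.
Track A: 1, 5, 6, 11, 17, 28 — a Fibonacci-like recurrence a_n = a_{n-1} + a_{n-2}.
Track B: 16, -16, 16, -16, 16, -16 — oscillating between 16 and -16.
Position 13 → track A, term 7 = 45.
Position 14 → track A, term 8 = 73.
Position 15 → track A, term 9 = 118.
Term 16 comes from track B (its 7th entry): 16.
Position 17 → track B, term 8 = -16.
Position 18 → track B, term 9 = 16.

45, 73, 118, 16, -16, 16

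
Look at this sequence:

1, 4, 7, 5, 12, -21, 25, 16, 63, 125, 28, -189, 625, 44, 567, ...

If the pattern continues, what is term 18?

Split by position mod 3 into 3 tracks.
Track A: 1, 5, 25, 125, 625. Successive powers of 5.
Track B: 4, 12, 16, 28, 44. A Fibonacci-like recurrence a_n = a_{n-1} + a_{n-2}.
Track C: 7, -21, 63, -189, 567. Multiplying by -3 each time.
Position 18 falls in track C as its term 6, giving -1701.

-1701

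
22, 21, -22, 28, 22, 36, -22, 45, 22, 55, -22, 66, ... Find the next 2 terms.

Taking every 2nd term gives 2 separate tracks.
Stream A: 22, -22, 22, -22, 22, -22 (the oscillation 22·(−1)^(n+1)).
Stream B: 21, 28, 36, 45, 55, 66 (triangular numbers n(n+1)/2 for n = 6, 7, …).
Position 13 → stream A, term 7 = 22.
Term 14 comes from stream B (its 7th entry): 78.

22, 78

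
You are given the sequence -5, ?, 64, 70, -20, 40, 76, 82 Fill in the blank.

Positions follow the repeating pattern AABB; grouping by letter gives 2 tracks.
Stream A is -5, ?, -20, 40, which is a geometric progression (common ratio -2).
Stream B is 64, 70, 76, 82, which is arithmetic, step +6.
Filling stream A at index 2 by its rule yields 10.

10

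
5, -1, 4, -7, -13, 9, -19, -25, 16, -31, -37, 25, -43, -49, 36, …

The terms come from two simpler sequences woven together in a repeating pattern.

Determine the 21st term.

Reading positions in blocks of 3 reveals the pattern AAB — 2 tracks woven together.
Subsequence A: 5, -1, -7, -13, -19, -25, -31, -37, -43, -49 (subtracting 6 each time).
Subsequence B: 4, 9, 16, 25, 36 (perfect squares starting at 2²).
Position 21 → subsequence B, term 7 = 64.

64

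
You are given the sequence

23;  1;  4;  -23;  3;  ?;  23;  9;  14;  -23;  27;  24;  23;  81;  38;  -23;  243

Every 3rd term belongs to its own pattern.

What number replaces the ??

10

Split by position mod 3 into 3 tracks.
Subsequence A = 23, -23, 23, -23, 23, -23: the oscillation 23·(−1)^(n+1).
Subsequence B = 1, 3, 9, 27, 81, 243: geometric with ratio 3.
Subsequence C = 4, ?, 14, 24, 38: Fibonacci-style (each term is the sum of the two before it).
So the missing entry in subsequence C is 10.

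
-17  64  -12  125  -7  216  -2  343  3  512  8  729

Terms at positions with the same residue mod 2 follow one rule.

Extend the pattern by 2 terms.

13, 1000

Odd-indexed and even-indexed terms follow separate rules.
Track A = -17, -12, -7, -2, 3, 8: arithmetic, step +5.
Track B = 64, 125, 216, 343, 512, 729: the cubes 4³, 5³, 6³, ….
The 13th slot belongs to track A; its 7th term is 13.
Term 14 comes from track B (its 7th entry): 1000.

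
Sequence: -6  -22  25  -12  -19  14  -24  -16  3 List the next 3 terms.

-48, -13, -8

Read the sequence 3 terms at a time; column i is its own pattern.
Subsequence A: -6, -12, -24. Geometric, ×2 each step.
Subsequence B: -22, -19, -16. Arithmetic with common difference +3.
Subsequence C: 25, 14, 3. Arithmetic with common difference −11.
Position 10 → subsequence A, term 4 = -48.
Position 11 → subsequence B, term 4 = -13.
Position 12 → subsequence C, term 4 = -8.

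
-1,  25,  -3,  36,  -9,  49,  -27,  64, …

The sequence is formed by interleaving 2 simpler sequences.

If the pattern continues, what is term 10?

Taking every 2nd term gives 2 separate tracks.
Track A: -1, -3, -9, -27 (geometric with ratio 3).
Track B: 25, 36, 49, 64 (the squares 5², 6², 7², …).
Position 10 → track B, term 5 = 81.

81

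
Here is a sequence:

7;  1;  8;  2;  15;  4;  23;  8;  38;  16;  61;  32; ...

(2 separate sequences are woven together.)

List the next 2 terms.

Split by position mod 2 into 2 tracks.
Track A: 7, 8, 15, 23, 38, 61 (Fibonacci-style (each term is the sum of the two before it)).
Track B: 1, 2, 4, 8, 16, 32 (powers 2^0, 2^1, 2^2, …).
Position 13 falls in track A as its term 7, giving 99.
Position 14 → track B, term 7 = 64.

99, 64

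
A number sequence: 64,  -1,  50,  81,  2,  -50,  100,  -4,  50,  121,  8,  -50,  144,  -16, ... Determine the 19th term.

196

Split by position mod 3 into 3 tracks.
Subsequence A: 64, 81, 100, 121, 144. Consecutive squares n² from n = 8.
Subsequence B: -1, 2, -4, 8, -16. Multiplying by -2 each time.
Subsequence C: 50, -50, 50, -50. The oscillation 50·(−1)^(n+1).
Position 19 falls in subsequence A as its term 7, giving 196.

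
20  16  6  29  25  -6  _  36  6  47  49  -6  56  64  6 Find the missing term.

38

Split by position mod 3 into 3 tracks.
Track A: 20, 29, ?, 47, 56 — arithmetic, step +9.
Track B: 16, 25, 36, 49, 64 — consecutive squares n² from n = 4.
Track C: 6, -6, 6, -6, 6 — the oscillation 6·(−1)^(n+1).
So the missing entry in track A is 38.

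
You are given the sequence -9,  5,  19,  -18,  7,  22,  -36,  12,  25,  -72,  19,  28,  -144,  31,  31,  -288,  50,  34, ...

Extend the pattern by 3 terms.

The terms cycle through 3 interleaved subsequences.
Track A: -9, -18, -36, -72, -144, -288 (geometric, ×2 each step).
Track B: 5, 7, 12, 19, 31, 50 (Fibonacci-style (each term is the sum of the two before it)).
Track C: 19, 22, 25, 28, 31, 34 (arithmetic with common difference +3).
Term 19 comes from track A (its 7th entry): -576.
Position 20 → track B, term 7 = 81.
The 21st slot belongs to track C; its 7th term is 37.

-576, 81, 37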